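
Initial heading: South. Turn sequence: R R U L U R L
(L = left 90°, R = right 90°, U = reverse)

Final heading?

Start: South
  R (right (90° clockwise)) -> West
  R (right (90° clockwise)) -> North
  U (U-turn (180°)) -> South
  L (left (90° counter-clockwise)) -> East
  U (U-turn (180°)) -> West
  R (right (90° clockwise)) -> North
  L (left (90° counter-clockwise)) -> West
Final: West

Answer: Final heading: West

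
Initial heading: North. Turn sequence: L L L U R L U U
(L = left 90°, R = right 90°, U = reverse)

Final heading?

Answer: Final heading: West

Derivation:
Start: North
  L (left (90° counter-clockwise)) -> West
  L (left (90° counter-clockwise)) -> South
  L (left (90° counter-clockwise)) -> East
  U (U-turn (180°)) -> West
  R (right (90° clockwise)) -> North
  L (left (90° counter-clockwise)) -> West
  U (U-turn (180°)) -> East
  U (U-turn (180°)) -> West
Final: West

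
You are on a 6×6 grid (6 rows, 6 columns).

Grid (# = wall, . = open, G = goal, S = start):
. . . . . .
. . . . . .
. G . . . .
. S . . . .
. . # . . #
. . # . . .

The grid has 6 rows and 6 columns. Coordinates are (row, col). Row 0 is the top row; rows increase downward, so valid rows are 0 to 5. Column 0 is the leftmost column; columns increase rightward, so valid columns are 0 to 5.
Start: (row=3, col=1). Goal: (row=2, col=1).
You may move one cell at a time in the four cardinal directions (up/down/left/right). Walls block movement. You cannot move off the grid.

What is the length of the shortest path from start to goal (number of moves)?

BFS from (row=3, col=1) until reaching (row=2, col=1):
  Distance 0: (row=3, col=1)
  Distance 1: (row=2, col=1), (row=3, col=0), (row=3, col=2), (row=4, col=1)  <- goal reached here
One shortest path (1 moves): (row=3, col=1) -> (row=2, col=1)

Answer: Shortest path length: 1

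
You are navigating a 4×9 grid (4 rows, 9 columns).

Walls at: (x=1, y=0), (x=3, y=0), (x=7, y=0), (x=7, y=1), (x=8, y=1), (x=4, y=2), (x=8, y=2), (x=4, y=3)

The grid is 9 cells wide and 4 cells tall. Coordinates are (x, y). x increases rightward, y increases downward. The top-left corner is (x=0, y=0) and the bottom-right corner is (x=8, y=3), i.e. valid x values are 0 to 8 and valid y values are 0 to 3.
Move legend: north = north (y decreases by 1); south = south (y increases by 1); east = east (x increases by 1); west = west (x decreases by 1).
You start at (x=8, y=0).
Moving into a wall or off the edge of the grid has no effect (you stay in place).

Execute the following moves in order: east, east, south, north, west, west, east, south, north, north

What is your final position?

Start: (x=8, y=0)
  east (east): blocked, stay at (x=8, y=0)
  east (east): blocked, stay at (x=8, y=0)
  south (south): blocked, stay at (x=8, y=0)
  north (north): blocked, stay at (x=8, y=0)
  west (west): blocked, stay at (x=8, y=0)
  west (west): blocked, stay at (x=8, y=0)
  east (east): blocked, stay at (x=8, y=0)
  south (south): blocked, stay at (x=8, y=0)
  north (north): blocked, stay at (x=8, y=0)
  north (north): blocked, stay at (x=8, y=0)
Final: (x=8, y=0)

Answer: Final position: (x=8, y=0)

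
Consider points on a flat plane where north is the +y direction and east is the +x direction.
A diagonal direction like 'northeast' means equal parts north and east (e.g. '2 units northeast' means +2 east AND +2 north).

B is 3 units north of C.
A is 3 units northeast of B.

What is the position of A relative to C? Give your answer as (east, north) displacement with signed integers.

Place C at the origin (east=0, north=0).
  B is 3 units north of C: delta (east=+0, north=+3); B at (east=0, north=3).
  A is 3 units northeast of B: delta (east=+3, north=+3); A at (east=3, north=6).
Therefore A relative to C: (east=3, north=6).

Answer: A is at (east=3, north=6) relative to C.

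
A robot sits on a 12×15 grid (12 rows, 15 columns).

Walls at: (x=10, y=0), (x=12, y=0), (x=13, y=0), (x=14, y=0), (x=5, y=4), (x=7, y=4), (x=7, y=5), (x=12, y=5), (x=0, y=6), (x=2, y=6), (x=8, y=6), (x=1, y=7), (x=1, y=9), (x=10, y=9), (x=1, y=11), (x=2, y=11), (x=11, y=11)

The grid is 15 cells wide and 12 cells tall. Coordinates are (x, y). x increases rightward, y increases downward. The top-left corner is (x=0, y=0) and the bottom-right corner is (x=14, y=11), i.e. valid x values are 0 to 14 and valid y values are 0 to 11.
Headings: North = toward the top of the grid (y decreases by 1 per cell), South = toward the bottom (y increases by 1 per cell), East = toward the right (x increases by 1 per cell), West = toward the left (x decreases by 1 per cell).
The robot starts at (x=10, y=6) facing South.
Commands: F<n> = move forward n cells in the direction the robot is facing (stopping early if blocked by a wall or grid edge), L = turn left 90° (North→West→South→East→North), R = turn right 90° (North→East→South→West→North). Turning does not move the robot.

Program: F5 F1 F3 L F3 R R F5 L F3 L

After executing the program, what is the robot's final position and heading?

Answer: Final position: (x=8, y=11), facing East

Derivation:
Start: (x=10, y=6), facing South
  F5: move forward 2/5 (blocked), now at (x=10, y=8)
  F1: move forward 0/1 (blocked), now at (x=10, y=8)
  F3: move forward 0/3 (blocked), now at (x=10, y=8)
  L: turn left, now facing East
  F3: move forward 3, now at (x=13, y=8)
  R: turn right, now facing South
  R: turn right, now facing West
  F5: move forward 5, now at (x=8, y=8)
  L: turn left, now facing South
  F3: move forward 3, now at (x=8, y=11)
  L: turn left, now facing East
Final: (x=8, y=11), facing East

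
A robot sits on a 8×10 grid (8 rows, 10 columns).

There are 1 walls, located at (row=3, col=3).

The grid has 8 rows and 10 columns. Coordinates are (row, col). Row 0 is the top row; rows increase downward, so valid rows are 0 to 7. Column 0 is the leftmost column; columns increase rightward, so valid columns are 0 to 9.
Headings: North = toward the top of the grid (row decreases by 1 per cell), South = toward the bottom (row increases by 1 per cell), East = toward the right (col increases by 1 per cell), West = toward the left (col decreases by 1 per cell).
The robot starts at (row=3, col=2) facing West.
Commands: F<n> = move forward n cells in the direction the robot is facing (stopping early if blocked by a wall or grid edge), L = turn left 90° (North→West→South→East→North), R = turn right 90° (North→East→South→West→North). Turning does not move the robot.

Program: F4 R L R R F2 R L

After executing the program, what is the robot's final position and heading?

Start: (row=3, col=2), facing West
  F4: move forward 2/4 (blocked), now at (row=3, col=0)
  R: turn right, now facing North
  L: turn left, now facing West
  R: turn right, now facing North
  R: turn right, now facing East
  F2: move forward 2, now at (row=3, col=2)
  R: turn right, now facing South
  L: turn left, now facing East
Final: (row=3, col=2), facing East

Answer: Final position: (row=3, col=2), facing East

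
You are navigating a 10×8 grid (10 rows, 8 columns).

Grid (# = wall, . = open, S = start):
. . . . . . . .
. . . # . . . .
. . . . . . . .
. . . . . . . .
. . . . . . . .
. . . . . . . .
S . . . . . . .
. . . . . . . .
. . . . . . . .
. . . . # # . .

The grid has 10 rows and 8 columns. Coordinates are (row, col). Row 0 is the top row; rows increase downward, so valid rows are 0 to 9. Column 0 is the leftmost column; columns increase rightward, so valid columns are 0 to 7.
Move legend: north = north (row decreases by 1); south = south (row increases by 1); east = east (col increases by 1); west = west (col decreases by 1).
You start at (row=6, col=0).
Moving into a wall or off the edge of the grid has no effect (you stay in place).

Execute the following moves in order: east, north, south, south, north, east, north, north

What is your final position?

Answer: Final position: (row=4, col=2)

Derivation:
Start: (row=6, col=0)
  east (east): (row=6, col=0) -> (row=6, col=1)
  north (north): (row=6, col=1) -> (row=5, col=1)
  south (south): (row=5, col=1) -> (row=6, col=1)
  south (south): (row=6, col=1) -> (row=7, col=1)
  north (north): (row=7, col=1) -> (row=6, col=1)
  east (east): (row=6, col=1) -> (row=6, col=2)
  north (north): (row=6, col=2) -> (row=5, col=2)
  north (north): (row=5, col=2) -> (row=4, col=2)
Final: (row=4, col=2)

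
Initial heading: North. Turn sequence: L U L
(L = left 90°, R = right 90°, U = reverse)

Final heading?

Answer: Final heading: North

Derivation:
Start: North
  L (left (90° counter-clockwise)) -> West
  U (U-turn (180°)) -> East
  L (left (90° counter-clockwise)) -> North
Final: North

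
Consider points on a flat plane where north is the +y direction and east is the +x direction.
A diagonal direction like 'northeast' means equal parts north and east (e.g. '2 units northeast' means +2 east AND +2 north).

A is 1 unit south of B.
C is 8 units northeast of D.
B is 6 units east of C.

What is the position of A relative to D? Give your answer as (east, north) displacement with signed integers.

Place D at the origin (east=0, north=0).
  C is 8 units northeast of D: delta (east=+8, north=+8); C at (east=8, north=8).
  B is 6 units east of C: delta (east=+6, north=+0); B at (east=14, north=8).
  A is 1 unit south of B: delta (east=+0, north=-1); A at (east=14, north=7).
Therefore A relative to D: (east=14, north=7).

Answer: A is at (east=14, north=7) relative to D.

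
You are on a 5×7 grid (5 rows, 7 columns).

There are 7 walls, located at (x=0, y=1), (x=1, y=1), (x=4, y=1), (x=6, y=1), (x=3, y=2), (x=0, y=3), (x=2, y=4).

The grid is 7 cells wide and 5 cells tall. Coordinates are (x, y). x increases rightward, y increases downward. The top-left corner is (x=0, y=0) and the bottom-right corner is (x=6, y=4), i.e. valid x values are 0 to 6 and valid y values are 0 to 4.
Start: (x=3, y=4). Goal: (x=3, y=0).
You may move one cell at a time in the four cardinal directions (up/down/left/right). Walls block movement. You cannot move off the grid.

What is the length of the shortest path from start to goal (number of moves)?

BFS from (x=3, y=4) until reaching (x=3, y=0):
  Distance 0: (x=3, y=4)
  Distance 1: (x=3, y=3), (x=4, y=4)
  Distance 2: (x=2, y=3), (x=4, y=3), (x=5, y=4)
  Distance 3: (x=2, y=2), (x=4, y=2), (x=1, y=3), (x=5, y=3), (x=6, y=4)
  Distance 4: (x=2, y=1), (x=1, y=2), (x=5, y=2), (x=6, y=3), (x=1, y=4)
  Distance 5: (x=2, y=0), (x=3, y=1), (x=5, y=1), (x=0, y=2), (x=6, y=2), (x=0, y=4)
  Distance 6: (x=1, y=0), (x=3, y=0), (x=5, y=0)  <- goal reached here
One shortest path (6 moves): (x=3, y=4) -> (x=3, y=3) -> (x=2, y=3) -> (x=2, y=2) -> (x=2, y=1) -> (x=3, y=1) -> (x=3, y=0)

Answer: Shortest path length: 6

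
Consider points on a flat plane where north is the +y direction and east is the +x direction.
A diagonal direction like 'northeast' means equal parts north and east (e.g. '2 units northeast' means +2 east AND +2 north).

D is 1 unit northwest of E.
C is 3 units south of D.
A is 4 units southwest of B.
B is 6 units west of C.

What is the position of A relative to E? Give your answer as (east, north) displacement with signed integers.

Place E at the origin (east=0, north=0).
  D is 1 unit northwest of E: delta (east=-1, north=+1); D at (east=-1, north=1).
  C is 3 units south of D: delta (east=+0, north=-3); C at (east=-1, north=-2).
  B is 6 units west of C: delta (east=-6, north=+0); B at (east=-7, north=-2).
  A is 4 units southwest of B: delta (east=-4, north=-4); A at (east=-11, north=-6).
Therefore A relative to E: (east=-11, north=-6).

Answer: A is at (east=-11, north=-6) relative to E.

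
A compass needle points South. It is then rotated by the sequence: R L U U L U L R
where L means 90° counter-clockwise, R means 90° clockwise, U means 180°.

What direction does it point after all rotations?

Start: South
  R (right (90° clockwise)) -> West
  L (left (90° counter-clockwise)) -> South
  U (U-turn (180°)) -> North
  U (U-turn (180°)) -> South
  L (left (90° counter-clockwise)) -> East
  U (U-turn (180°)) -> West
  L (left (90° counter-clockwise)) -> South
  R (right (90° clockwise)) -> West
Final: West

Answer: Final heading: West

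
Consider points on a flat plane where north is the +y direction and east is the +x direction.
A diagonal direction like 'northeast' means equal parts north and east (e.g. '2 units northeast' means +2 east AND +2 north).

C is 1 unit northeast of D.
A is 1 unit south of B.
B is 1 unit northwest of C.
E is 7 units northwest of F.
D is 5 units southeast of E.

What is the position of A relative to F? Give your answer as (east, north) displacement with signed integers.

Answer: A is at (east=-2, north=3) relative to F.

Derivation:
Place F at the origin (east=0, north=0).
  E is 7 units northwest of F: delta (east=-7, north=+7); E at (east=-7, north=7).
  D is 5 units southeast of E: delta (east=+5, north=-5); D at (east=-2, north=2).
  C is 1 unit northeast of D: delta (east=+1, north=+1); C at (east=-1, north=3).
  B is 1 unit northwest of C: delta (east=-1, north=+1); B at (east=-2, north=4).
  A is 1 unit south of B: delta (east=+0, north=-1); A at (east=-2, north=3).
Therefore A relative to F: (east=-2, north=3).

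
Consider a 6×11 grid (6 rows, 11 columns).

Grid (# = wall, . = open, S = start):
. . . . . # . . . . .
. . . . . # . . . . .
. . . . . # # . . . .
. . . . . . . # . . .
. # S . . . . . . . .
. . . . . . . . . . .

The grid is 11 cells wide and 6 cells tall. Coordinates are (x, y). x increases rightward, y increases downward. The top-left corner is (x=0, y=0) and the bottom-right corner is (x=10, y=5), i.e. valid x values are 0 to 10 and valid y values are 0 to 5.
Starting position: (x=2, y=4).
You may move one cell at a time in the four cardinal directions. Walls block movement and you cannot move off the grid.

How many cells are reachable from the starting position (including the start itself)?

Answer: Reachable cells: 60

Derivation:
BFS flood-fill from (x=2, y=4):
  Distance 0: (x=2, y=4)
  Distance 1: (x=2, y=3), (x=3, y=4), (x=2, y=5)
  Distance 2: (x=2, y=2), (x=1, y=3), (x=3, y=3), (x=4, y=4), (x=1, y=5), (x=3, y=5)
  Distance 3: (x=2, y=1), (x=1, y=2), (x=3, y=2), (x=0, y=3), (x=4, y=3), (x=5, y=4), (x=0, y=5), (x=4, y=5)
  Distance 4: (x=2, y=0), (x=1, y=1), (x=3, y=1), (x=0, y=2), (x=4, y=2), (x=5, y=3), (x=0, y=4), (x=6, y=4), (x=5, y=5)
  Distance 5: (x=1, y=0), (x=3, y=0), (x=0, y=1), (x=4, y=1), (x=6, y=3), (x=7, y=4), (x=6, y=5)
  Distance 6: (x=0, y=0), (x=4, y=0), (x=8, y=4), (x=7, y=5)
  Distance 7: (x=8, y=3), (x=9, y=4), (x=8, y=5)
  Distance 8: (x=8, y=2), (x=9, y=3), (x=10, y=4), (x=9, y=5)
  Distance 9: (x=8, y=1), (x=7, y=2), (x=9, y=2), (x=10, y=3), (x=10, y=5)
  Distance 10: (x=8, y=0), (x=7, y=1), (x=9, y=1), (x=10, y=2)
  Distance 11: (x=7, y=0), (x=9, y=0), (x=6, y=1), (x=10, y=1)
  Distance 12: (x=6, y=0), (x=10, y=0)
Total reachable: 60 (grid has 60 open cells total)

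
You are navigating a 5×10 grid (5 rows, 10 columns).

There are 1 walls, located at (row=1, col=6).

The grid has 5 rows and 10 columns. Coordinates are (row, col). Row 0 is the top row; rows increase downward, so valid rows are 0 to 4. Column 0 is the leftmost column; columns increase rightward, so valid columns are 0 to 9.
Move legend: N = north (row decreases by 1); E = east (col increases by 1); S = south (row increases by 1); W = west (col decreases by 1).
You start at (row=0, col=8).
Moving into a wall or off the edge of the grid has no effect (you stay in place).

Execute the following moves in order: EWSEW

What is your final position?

Start: (row=0, col=8)
  E (east): (row=0, col=8) -> (row=0, col=9)
  W (west): (row=0, col=9) -> (row=0, col=8)
  S (south): (row=0, col=8) -> (row=1, col=8)
  E (east): (row=1, col=8) -> (row=1, col=9)
  W (west): (row=1, col=9) -> (row=1, col=8)
Final: (row=1, col=8)

Answer: Final position: (row=1, col=8)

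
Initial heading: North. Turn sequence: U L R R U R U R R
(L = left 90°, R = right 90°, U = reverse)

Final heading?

Answer: Final heading: South

Derivation:
Start: North
  U (U-turn (180°)) -> South
  L (left (90° counter-clockwise)) -> East
  R (right (90° clockwise)) -> South
  R (right (90° clockwise)) -> West
  U (U-turn (180°)) -> East
  R (right (90° clockwise)) -> South
  U (U-turn (180°)) -> North
  R (right (90° clockwise)) -> East
  R (right (90° clockwise)) -> South
Final: South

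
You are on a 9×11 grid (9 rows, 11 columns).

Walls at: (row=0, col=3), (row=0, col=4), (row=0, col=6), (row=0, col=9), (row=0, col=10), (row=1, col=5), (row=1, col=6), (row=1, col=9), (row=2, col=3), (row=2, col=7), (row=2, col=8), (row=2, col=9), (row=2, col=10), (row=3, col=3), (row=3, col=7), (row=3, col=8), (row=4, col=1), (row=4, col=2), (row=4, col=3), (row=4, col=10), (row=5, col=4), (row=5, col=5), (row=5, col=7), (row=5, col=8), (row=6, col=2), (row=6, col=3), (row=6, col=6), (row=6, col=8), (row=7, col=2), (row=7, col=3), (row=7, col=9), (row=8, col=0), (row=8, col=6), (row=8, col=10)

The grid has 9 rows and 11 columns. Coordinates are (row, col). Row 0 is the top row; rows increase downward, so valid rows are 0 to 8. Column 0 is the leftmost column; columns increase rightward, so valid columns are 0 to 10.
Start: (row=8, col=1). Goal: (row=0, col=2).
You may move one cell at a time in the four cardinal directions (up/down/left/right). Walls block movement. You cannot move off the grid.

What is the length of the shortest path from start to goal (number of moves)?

BFS from (row=8, col=1) until reaching (row=0, col=2):
  Distance 0: (row=8, col=1)
  Distance 1: (row=7, col=1), (row=8, col=2)
  Distance 2: (row=6, col=1), (row=7, col=0), (row=8, col=3)
  Distance 3: (row=5, col=1), (row=6, col=0), (row=8, col=4)
  Distance 4: (row=5, col=0), (row=5, col=2), (row=7, col=4), (row=8, col=5)
  Distance 5: (row=4, col=0), (row=5, col=3), (row=6, col=4), (row=7, col=5)
  Distance 6: (row=3, col=0), (row=6, col=5), (row=7, col=6)
  Distance 7: (row=2, col=0), (row=3, col=1), (row=7, col=7)
  Distance 8: (row=1, col=0), (row=2, col=1), (row=3, col=2), (row=6, col=7), (row=7, col=8), (row=8, col=7)
  Distance 9: (row=0, col=0), (row=1, col=1), (row=2, col=2), (row=8, col=8)
  Distance 10: (row=0, col=1), (row=1, col=2), (row=8, col=9)
  Distance 11: (row=0, col=2), (row=1, col=3)  <- goal reached here
One shortest path (11 moves): (row=8, col=1) -> (row=7, col=1) -> (row=7, col=0) -> (row=6, col=0) -> (row=5, col=0) -> (row=4, col=0) -> (row=3, col=0) -> (row=3, col=1) -> (row=3, col=2) -> (row=2, col=2) -> (row=1, col=2) -> (row=0, col=2)

Answer: Shortest path length: 11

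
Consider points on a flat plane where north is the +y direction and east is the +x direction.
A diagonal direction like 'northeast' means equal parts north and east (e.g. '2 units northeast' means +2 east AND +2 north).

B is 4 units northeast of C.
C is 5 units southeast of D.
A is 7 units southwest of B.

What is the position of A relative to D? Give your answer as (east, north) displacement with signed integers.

Answer: A is at (east=2, north=-8) relative to D.

Derivation:
Place D at the origin (east=0, north=0).
  C is 5 units southeast of D: delta (east=+5, north=-5); C at (east=5, north=-5).
  B is 4 units northeast of C: delta (east=+4, north=+4); B at (east=9, north=-1).
  A is 7 units southwest of B: delta (east=-7, north=-7); A at (east=2, north=-8).
Therefore A relative to D: (east=2, north=-8).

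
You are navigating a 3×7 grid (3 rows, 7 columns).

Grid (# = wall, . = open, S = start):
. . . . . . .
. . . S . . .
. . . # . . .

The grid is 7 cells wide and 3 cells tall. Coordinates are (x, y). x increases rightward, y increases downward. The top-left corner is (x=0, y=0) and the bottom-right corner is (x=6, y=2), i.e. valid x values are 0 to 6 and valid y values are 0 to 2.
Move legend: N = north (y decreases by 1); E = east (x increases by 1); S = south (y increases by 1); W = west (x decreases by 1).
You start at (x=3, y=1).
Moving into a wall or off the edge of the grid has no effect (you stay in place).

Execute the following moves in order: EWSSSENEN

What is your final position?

Start: (x=3, y=1)
  E (east): (x=3, y=1) -> (x=4, y=1)
  W (west): (x=4, y=1) -> (x=3, y=1)
  [×3]S (south): blocked, stay at (x=3, y=1)
  E (east): (x=3, y=1) -> (x=4, y=1)
  N (north): (x=4, y=1) -> (x=4, y=0)
  E (east): (x=4, y=0) -> (x=5, y=0)
  N (north): blocked, stay at (x=5, y=0)
Final: (x=5, y=0)

Answer: Final position: (x=5, y=0)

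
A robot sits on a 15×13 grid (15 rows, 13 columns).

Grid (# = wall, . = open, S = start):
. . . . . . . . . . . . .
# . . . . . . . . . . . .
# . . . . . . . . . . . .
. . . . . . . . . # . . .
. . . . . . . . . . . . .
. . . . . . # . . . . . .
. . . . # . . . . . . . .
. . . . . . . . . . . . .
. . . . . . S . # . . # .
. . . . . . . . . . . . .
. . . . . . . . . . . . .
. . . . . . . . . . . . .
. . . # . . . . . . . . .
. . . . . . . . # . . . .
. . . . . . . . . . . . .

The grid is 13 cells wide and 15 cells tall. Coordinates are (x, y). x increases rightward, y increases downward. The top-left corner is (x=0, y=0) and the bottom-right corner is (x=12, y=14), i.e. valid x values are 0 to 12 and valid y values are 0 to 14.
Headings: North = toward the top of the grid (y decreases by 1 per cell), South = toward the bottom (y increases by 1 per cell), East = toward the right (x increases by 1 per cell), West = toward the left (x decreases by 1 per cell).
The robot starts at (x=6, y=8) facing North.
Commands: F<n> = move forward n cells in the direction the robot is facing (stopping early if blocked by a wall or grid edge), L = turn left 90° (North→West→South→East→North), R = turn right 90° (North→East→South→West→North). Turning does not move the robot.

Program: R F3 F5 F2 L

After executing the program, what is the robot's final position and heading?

Start: (x=6, y=8), facing North
  R: turn right, now facing East
  F3: move forward 1/3 (blocked), now at (x=7, y=8)
  F5: move forward 0/5 (blocked), now at (x=7, y=8)
  F2: move forward 0/2 (blocked), now at (x=7, y=8)
  L: turn left, now facing North
Final: (x=7, y=8), facing North

Answer: Final position: (x=7, y=8), facing North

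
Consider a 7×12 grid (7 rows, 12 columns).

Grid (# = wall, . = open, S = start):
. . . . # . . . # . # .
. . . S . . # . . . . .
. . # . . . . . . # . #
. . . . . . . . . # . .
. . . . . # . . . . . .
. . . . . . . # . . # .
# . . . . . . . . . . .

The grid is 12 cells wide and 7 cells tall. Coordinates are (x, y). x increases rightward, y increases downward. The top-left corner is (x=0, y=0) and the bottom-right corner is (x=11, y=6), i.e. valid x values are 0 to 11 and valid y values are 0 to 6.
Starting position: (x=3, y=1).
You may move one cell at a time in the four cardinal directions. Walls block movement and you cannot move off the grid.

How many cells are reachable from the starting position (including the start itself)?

BFS flood-fill from (x=3, y=1):
  Distance 0: (x=3, y=1)
  Distance 1: (x=3, y=0), (x=2, y=1), (x=4, y=1), (x=3, y=2)
  Distance 2: (x=2, y=0), (x=1, y=1), (x=5, y=1), (x=4, y=2), (x=3, y=3)
  Distance 3: (x=1, y=0), (x=5, y=0), (x=0, y=1), (x=1, y=2), (x=5, y=2), (x=2, y=3), (x=4, y=3), (x=3, y=4)
  Distance 4: (x=0, y=0), (x=6, y=0), (x=0, y=2), (x=6, y=2), (x=1, y=3), (x=5, y=3), (x=2, y=4), (x=4, y=4), (x=3, y=5)
  Distance 5: (x=7, y=0), (x=7, y=2), (x=0, y=3), (x=6, y=3), (x=1, y=4), (x=2, y=5), (x=4, y=5), (x=3, y=6)
  Distance 6: (x=7, y=1), (x=8, y=2), (x=7, y=3), (x=0, y=4), (x=6, y=4), (x=1, y=5), (x=5, y=5), (x=2, y=6), (x=4, y=6)
  Distance 7: (x=8, y=1), (x=8, y=3), (x=7, y=4), (x=0, y=5), (x=6, y=5), (x=1, y=6), (x=5, y=6)
  Distance 8: (x=9, y=1), (x=8, y=4), (x=6, y=6)
  Distance 9: (x=9, y=0), (x=10, y=1), (x=9, y=4), (x=8, y=5), (x=7, y=6)
  Distance 10: (x=11, y=1), (x=10, y=2), (x=10, y=4), (x=9, y=5), (x=8, y=6)
  Distance 11: (x=11, y=0), (x=10, y=3), (x=11, y=4), (x=9, y=6)
  Distance 12: (x=11, y=3), (x=11, y=5), (x=10, y=6)
  Distance 13: (x=11, y=6)
Total reachable: 72 (grid has 72 open cells total)

Answer: Reachable cells: 72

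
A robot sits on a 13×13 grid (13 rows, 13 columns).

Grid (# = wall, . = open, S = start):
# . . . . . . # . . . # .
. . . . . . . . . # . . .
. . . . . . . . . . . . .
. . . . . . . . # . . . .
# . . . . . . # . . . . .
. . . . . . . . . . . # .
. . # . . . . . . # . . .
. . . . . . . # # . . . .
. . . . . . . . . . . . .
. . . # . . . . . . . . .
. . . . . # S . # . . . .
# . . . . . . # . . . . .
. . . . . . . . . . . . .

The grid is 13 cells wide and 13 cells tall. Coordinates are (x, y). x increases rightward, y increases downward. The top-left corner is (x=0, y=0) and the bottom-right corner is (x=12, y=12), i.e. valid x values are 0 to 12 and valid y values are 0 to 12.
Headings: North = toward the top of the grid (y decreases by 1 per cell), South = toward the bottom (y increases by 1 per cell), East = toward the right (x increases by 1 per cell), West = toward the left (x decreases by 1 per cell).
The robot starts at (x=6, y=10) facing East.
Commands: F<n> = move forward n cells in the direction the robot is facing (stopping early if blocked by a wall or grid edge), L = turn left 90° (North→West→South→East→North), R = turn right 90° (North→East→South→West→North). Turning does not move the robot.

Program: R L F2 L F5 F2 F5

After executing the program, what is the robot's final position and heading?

Start: (x=6, y=10), facing East
  R: turn right, now facing South
  L: turn left, now facing East
  F2: move forward 1/2 (blocked), now at (x=7, y=10)
  L: turn left, now facing North
  F5: move forward 2/5 (blocked), now at (x=7, y=8)
  F2: move forward 0/2 (blocked), now at (x=7, y=8)
  F5: move forward 0/5 (blocked), now at (x=7, y=8)
Final: (x=7, y=8), facing North

Answer: Final position: (x=7, y=8), facing North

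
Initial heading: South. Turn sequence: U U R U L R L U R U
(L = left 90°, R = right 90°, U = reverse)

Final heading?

Start: South
  U (U-turn (180°)) -> North
  U (U-turn (180°)) -> South
  R (right (90° clockwise)) -> West
  U (U-turn (180°)) -> East
  L (left (90° counter-clockwise)) -> North
  R (right (90° clockwise)) -> East
  L (left (90° counter-clockwise)) -> North
  U (U-turn (180°)) -> South
  R (right (90° clockwise)) -> West
  U (U-turn (180°)) -> East
Final: East

Answer: Final heading: East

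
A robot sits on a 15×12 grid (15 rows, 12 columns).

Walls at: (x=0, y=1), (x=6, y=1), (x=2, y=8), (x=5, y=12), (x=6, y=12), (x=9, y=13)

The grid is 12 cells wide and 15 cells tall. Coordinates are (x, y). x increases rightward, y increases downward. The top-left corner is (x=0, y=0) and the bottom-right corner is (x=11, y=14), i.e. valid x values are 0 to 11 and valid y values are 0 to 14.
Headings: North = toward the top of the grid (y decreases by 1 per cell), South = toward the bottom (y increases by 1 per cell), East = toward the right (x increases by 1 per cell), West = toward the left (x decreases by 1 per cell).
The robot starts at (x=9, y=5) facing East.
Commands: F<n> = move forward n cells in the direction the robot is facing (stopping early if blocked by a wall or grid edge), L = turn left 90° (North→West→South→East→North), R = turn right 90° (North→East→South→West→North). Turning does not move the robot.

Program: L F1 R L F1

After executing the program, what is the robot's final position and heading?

Answer: Final position: (x=9, y=3), facing North

Derivation:
Start: (x=9, y=5), facing East
  L: turn left, now facing North
  F1: move forward 1, now at (x=9, y=4)
  R: turn right, now facing East
  L: turn left, now facing North
  F1: move forward 1, now at (x=9, y=3)
Final: (x=9, y=3), facing North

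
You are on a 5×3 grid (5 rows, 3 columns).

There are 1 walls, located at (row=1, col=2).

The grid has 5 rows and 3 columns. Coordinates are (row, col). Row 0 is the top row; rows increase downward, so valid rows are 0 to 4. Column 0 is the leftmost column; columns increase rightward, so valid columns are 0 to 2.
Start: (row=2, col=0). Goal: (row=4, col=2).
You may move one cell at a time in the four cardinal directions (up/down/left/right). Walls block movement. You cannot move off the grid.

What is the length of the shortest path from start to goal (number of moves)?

BFS from (row=2, col=0) until reaching (row=4, col=2):
  Distance 0: (row=2, col=0)
  Distance 1: (row=1, col=0), (row=2, col=1), (row=3, col=0)
  Distance 2: (row=0, col=0), (row=1, col=1), (row=2, col=2), (row=3, col=1), (row=4, col=0)
  Distance 3: (row=0, col=1), (row=3, col=2), (row=4, col=1)
  Distance 4: (row=0, col=2), (row=4, col=2)  <- goal reached here
One shortest path (4 moves): (row=2, col=0) -> (row=2, col=1) -> (row=2, col=2) -> (row=3, col=2) -> (row=4, col=2)

Answer: Shortest path length: 4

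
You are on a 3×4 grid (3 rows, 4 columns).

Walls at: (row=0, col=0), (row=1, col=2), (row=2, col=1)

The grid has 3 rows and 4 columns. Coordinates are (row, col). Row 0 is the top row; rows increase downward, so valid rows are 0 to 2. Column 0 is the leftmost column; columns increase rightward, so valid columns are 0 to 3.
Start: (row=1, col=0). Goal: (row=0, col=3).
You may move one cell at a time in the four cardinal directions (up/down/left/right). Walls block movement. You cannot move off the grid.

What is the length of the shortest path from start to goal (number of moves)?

BFS from (row=1, col=0) until reaching (row=0, col=3):
  Distance 0: (row=1, col=0)
  Distance 1: (row=1, col=1), (row=2, col=0)
  Distance 2: (row=0, col=1)
  Distance 3: (row=0, col=2)
  Distance 4: (row=0, col=3)  <- goal reached here
One shortest path (4 moves): (row=1, col=0) -> (row=1, col=1) -> (row=0, col=1) -> (row=0, col=2) -> (row=0, col=3)

Answer: Shortest path length: 4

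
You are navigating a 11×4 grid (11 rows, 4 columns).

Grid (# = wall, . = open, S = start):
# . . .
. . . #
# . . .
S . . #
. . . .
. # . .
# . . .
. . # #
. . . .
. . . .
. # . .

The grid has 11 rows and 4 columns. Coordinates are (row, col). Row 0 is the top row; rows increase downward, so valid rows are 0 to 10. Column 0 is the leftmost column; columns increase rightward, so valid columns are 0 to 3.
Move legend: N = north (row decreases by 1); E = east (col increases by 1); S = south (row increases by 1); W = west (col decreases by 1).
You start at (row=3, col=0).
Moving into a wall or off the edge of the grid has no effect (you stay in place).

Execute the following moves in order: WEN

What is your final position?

Answer: Final position: (row=2, col=1)

Derivation:
Start: (row=3, col=0)
  W (west): blocked, stay at (row=3, col=0)
  E (east): (row=3, col=0) -> (row=3, col=1)
  N (north): (row=3, col=1) -> (row=2, col=1)
Final: (row=2, col=1)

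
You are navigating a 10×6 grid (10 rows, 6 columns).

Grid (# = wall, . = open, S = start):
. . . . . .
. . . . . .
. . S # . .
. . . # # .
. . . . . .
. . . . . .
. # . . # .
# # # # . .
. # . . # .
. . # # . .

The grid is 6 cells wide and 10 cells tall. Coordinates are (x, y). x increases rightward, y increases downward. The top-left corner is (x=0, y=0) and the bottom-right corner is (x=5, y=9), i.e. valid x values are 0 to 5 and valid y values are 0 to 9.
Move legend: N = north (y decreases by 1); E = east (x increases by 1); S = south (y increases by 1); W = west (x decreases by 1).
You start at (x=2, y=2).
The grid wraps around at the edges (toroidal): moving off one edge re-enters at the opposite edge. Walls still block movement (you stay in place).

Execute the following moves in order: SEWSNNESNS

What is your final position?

Start: (x=2, y=2)
  S (south): (x=2, y=2) -> (x=2, y=3)
  E (east): blocked, stay at (x=2, y=3)
  W (west): (x=2, y=3) -> (x=1, y=3)
  S (south): (x=1, y=3) -> (x=1, y=4)
  N (north): (x=1, y=4) -> (x=1, y=3)
  N (north): (x=1, y=3) -> (x=1, y=2)
  E (east): (x=1, y=2) -> (x=2, y=2)
  S (south): (x=2, y=2) -> (x=2, y=3)
  N (north): (x=2, y=3) -> (x=2, y=2)
  S (south): (x=2, y=2) -> (x=2, y=3)
Final: (x=2, y=3)

Answer: Final position: (x=2, y=3)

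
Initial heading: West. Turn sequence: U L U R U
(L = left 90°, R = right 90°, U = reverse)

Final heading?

Start: West
  U (U-turn (180°)) -> East
  L (left (90° counter-clockwise)) -> North
  U (U-turn (180°)) -> South
  R (right (90° clockwise)) -> West
  U (U-turn (180°)) -> East
Final: East

Answer: Final heading: East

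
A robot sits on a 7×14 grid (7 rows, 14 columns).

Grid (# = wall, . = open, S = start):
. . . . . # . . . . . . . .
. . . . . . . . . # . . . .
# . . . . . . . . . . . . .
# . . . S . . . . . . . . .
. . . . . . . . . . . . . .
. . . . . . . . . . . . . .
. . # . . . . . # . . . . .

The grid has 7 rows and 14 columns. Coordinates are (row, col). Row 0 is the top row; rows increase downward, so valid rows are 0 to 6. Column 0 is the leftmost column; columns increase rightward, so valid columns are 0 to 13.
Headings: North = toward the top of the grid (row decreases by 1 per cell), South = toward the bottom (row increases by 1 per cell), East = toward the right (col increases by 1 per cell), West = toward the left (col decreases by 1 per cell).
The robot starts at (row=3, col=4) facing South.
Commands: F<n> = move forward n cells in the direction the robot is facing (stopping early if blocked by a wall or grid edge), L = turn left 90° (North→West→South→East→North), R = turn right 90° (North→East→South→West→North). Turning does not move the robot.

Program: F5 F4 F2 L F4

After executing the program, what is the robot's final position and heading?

Answer: Final position: (row=6, col=7), facing East

Derivation:
Start: (row=3, col=4), facing South
  F5: move forward 3/5 (blocked), now at (row=6, col=4)
  F4: move forward 0/4 (blocked), now at (row=6, col=4)
  F2: move forward 0/2 (blocked), now at (row=6, col=4)
  L: turn left, now facing East
  F4: move forward 3/4 (blocked), now at (row=6, col=7)
Final: (row=6, col=7), facing East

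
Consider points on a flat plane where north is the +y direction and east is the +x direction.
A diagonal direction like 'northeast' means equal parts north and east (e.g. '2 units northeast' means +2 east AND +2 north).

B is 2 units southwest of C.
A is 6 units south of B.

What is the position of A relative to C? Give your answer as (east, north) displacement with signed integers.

Place C at the origin (east=0, north=0).
  B is 2 units southwest of C: delta (east=-2, north=-2); B at (east=-2, north=-2).
  A is 6 units south of B: delta (east=+0, north=-6); A at (east=-2, north=-8).
Therefore A relative to C: (east=-2, north=-8).

Answer: A is at (east=-2, north=-8) relative to C.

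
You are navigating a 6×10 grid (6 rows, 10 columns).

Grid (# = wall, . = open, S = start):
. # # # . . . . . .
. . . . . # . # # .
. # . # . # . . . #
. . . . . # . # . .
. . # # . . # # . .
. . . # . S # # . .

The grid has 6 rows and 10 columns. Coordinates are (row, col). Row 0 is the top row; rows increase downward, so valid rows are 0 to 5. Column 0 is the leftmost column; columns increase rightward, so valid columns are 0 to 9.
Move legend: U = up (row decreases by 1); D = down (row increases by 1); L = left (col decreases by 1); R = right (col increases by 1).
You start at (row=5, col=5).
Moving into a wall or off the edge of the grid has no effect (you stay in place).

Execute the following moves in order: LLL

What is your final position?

Answer: Final position: (row=5, col=4)

Derivation:
Start: (row=5, col=5)
  L (left): (row=5, col=5) -> (row=5, col=4)
  L (left): blocked, stay at (row=5, col=4)
  L (left): blocked, stay at (row=5, col=4)
Final: (row=5, col=4)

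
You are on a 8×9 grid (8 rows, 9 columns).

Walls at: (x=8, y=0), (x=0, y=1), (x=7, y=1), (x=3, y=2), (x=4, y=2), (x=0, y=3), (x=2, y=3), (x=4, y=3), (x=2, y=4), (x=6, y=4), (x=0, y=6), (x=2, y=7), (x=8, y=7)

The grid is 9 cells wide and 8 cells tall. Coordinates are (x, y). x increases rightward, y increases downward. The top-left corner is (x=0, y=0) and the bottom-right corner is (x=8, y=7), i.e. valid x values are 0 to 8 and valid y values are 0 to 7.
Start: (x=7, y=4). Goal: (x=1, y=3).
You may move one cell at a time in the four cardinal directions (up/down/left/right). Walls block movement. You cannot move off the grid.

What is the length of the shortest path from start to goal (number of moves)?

Answer: Shortest path length: 9

Derivation:
BFS from (x=7, y=4) until reaching (x=1, y=3):
  Distance 0: (x=7, y=4)
  Distance 1: (x=7, y=3), (x=8, y=4), (x=7, y=5)
  Distance 2: (x=7, y=2), (x=6, y=3), (x=8, y=3), (x=6, y=5), (x=8, y=5), (x=7, y=6)
  Distance 3: (x=6, y=2), (x=8, y=2), (x=5, y=3), (x=5, y=5), (x=6, y=6), (x=8, y=6), (x=7, y=7)
  Distance 4: (x=6, y=1), (x=8, y=1), (x=5, y=2), (x=5, y=4), (x=4, y=5), (x=5, y=6), (x=6, y=7)
  Distance 5: (x=6, y=0), (x=5, y=1), (x=4, y=4), (x=3, y=5), (x=4, y=6), (x=5, y=7)
  Distance 6: (x=5, y=0), (x=7, y=0), (x=4, y=1), (x=3, y=4), (x=2, y=5), (x=3, y=6), (x=4, y=7)
  Distance 7: (x=4, y=0), (x=3, y=1), (x=3, y=3), (x=1, y=5), (x=2, y=6), (x=3, y=7)
  Distance 8: (x=3, y=0), (x=2, y=1), (x=1, y=4), (x=0, y=5), (x=1, y=6)
  Distance 9: (x=2, y=0), (x=1, y=1), (x=2, y=2), (x=1, y=3), (x=0, y=4), (x=1, y=7)  <- goal reached here
One shortest path (9 moves): (x=7, y=4) -> (x=7, y=5) -> (x=6, y=5) -> (x=5, y=5) -> (x=4, y=5) -> (x=3, y=5) -> (x=2, y=5) -> (x=1, y=5) -> (x=1, y=4) -> (x=1, y=3)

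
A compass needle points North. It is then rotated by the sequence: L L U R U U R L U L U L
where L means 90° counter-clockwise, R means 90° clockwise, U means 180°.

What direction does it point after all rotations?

Start: North
  L (left (90° counter-clockwise)) -> West
  L (left (90° counter-clockwise)) -> South
  U (U-turn (180°)) -> North
  R (right (90° clockwise)) -> East
  U (U-turn (180°)) -> West
  U (U-turn (180°)) -> East
  R (right (90° clockwise)) -> South
  L (left (90° counter-clockwise)) -> East
  U (U-turn (180°)) -> West
  L (left (90° counter-clockwise)) -> South
  U (U-turn (180°)) -> North
  L (left (90° counter-clockwise)) -> West
Final: West

Answer: Final heading: West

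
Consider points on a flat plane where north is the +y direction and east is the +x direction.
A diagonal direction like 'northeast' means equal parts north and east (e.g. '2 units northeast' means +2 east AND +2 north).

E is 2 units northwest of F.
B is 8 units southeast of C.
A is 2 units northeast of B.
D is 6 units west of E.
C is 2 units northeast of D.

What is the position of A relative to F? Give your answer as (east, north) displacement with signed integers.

Answer: A is at (east=4, north=-2) relative to F.

Derivation:
Place F at the origin (east=0, north=0).
  E is 2 units northwest of F: delta (east=-2, north=+2); E at (east=-2, north=2).
  D is 6 units west of E: delta (east=-6, north=+0); D at (east=-8, north=2).
  C is 2 units northeast of D: delta (east=+2, north=+2); C at (east=-6, north=4).
  B is 8 units southeast of C: delta (east=+8, north=-8); B at (east=2, north=-4).
  A is 2 units northeast of B: delta (east=+2, north=+2); A at (east=4, north=-2).
Therefore A relative to F: (east=4, north=-2).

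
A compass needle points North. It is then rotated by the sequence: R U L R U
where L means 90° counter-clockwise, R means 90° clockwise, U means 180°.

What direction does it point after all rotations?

Answer: Final heading: East

Derivation:
Start: North
  R (right (90° clockwise)) -> East
  U (U-turn (180°)) -> West
  L (left (90° counter-clockwise)) -> South
  R (right (90° clockwise)) -> West
  U (U-turn (180°)) -> East
Final: East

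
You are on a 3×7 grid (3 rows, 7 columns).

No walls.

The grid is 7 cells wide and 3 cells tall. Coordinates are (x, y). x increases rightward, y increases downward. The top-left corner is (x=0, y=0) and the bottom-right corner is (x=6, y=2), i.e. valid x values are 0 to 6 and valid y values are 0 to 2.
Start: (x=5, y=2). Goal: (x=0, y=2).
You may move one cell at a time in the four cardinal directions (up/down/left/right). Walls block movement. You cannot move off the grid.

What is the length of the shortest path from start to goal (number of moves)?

Answer: Shortest path length: 5

Derivation:
BFS from (x=5, y=2) until reaching (x=0, y=2):
  Distance 0: (x=5, y=2)
  Distance 1: (x=5, y=1), (x=4, y=2), (x=6, y=2)
  Distance 2: (x=5, y=0), (x=4, y=1), (x=6, y=1), (x=3, y=2)
  Distance 3: (x=4, y=0), (x=6, y=0), (x=3, y=1), (x=2, y=2)
  Distance 4: (x=3, y=0), (x=2, y=1), (x=1, y=2)
  Distance 5: (x=2, y=0), (x=1, y=1), (x=0, y=2)  <- goal reached here
One shortest path (5 moves): (x=5, y=2) -> (x=4, y=2) -> (x=3, y=2) -> (x=2, y=2) -> (x=1, y=2) -> (x=0, y=2)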